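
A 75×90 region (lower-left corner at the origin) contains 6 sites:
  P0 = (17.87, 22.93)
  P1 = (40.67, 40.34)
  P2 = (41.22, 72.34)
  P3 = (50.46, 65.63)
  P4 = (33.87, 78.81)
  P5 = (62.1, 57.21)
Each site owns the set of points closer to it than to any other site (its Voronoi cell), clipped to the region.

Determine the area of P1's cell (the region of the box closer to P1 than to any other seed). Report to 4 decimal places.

1. box [0,75]×[0,90]: [(0, 0) (75, 0) (75, 90) (0, 90)]
2. ⊥bis P1·P0 via (29.27,31.635): [(0, 69.9668) (53.4264, 0) (75, 0) (75, 90) (0, 90)]  |A|=4880.9647
3. ⊥bis P1·P2 via (40.945,56.34): [(9.9992, 56.8719) (53.4264, 0) (75, 0) (75, 55.7547)]  |A|=2425.5155
4. ⊥bis P1·P3 via (45.565,52.985): [(36.7102, 56.4128) (9.9992, 56.8719) (53.4264, 0) (75, 0) (75, 41.5904)]  |A|=2154.3422
5. ⊥bis P1·P4 via (37.27,59.575): [(36.7102, 56.4128) (20.916, 56.6842) (11.4237, 55.0064) (53.4264, 0) (75, 0) (75, 41.5904)]  |A|=2144.2932
6. ⊥bis P1·P5 via (51.385,48.775): [(49.1692, 51.5898) (36.7102, 56.4128) (20.916, 56.6842) (11.4237, 55.0064) (53.4264, 0) (75, 0) (75, 18.7768)]  |A|=1849.6456
7. canonical 7-gon: [(49.1692, 51.5898) (36.7102, 56.4128) (20.916, 56.6842) (11.4237, 55.0064) (53.4264, 0) (75, 0) (75, 18.7768)]
8. shoelace: 1849.6456

Area of P1's cell: 1849.6456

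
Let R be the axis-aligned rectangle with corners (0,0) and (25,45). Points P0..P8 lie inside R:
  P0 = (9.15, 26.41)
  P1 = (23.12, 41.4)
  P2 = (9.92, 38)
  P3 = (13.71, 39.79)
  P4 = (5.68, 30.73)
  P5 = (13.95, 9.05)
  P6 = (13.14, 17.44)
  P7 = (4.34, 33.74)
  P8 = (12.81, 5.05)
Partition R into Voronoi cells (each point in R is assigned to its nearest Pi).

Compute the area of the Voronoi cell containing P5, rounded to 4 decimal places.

1. box [0,25]×[0,45]: [(0, 0) (25, 0) (25, 45) (0, 45)]
2. ⊥bis P5·P0 via (11.55,17.73): [(0, 14.5365) (0, 0) (25, 0) (25, 21.4489)]  |A|=449.8168
3. ⊥bis P5·P1 via (18.535,25.225): [(0, 14.5365) (0, 0) (25, 0) (25, 21.4489)]  |A|=449.8168
4. ⊥bis P5·P2 via (11.935,23.525): [(0, 14.5365) (0, 0) (25, 0) (25, 21.4489)]  |A|=449.8168
5. ⊥bis P5·P3 via (13.83,24.42): [(0, 14.5365) (0, 0) (25, 0) (25, 21.4489)]  |A|=449.8168
6. ⊥bis P5·P4 via (9.815,19.89): [(0, 14.5365) (0, 0) (25, 0) (25, 21.4489)]  |A|=449.8168
7. ⊥bis P5·P6 via (13.545,13.245): [(0, 11.9373) (0, 0) (25, 0) (25, 14.3509)]  |A|=328.6028
8. ⊥bis P5·P7 via (9.145,21.395): [(0, 11.9373) (0, 0) (25, 0) (25, 14.3509)]  |A|=328.6028
9. ⊥bis P5·P8 via (13.38,7.05): [(0, 11.9373) (0, 10.8633) (25, 3.7383) (25, 14.3509)]  |A|=146.0828
10. canonical 4-gon: [(0, 11.9373) (0, 10.8633) (25, 3.7383) (25, 14.3509)]
11. shoelace: 146.0828

Area of P5's cell: 146.0828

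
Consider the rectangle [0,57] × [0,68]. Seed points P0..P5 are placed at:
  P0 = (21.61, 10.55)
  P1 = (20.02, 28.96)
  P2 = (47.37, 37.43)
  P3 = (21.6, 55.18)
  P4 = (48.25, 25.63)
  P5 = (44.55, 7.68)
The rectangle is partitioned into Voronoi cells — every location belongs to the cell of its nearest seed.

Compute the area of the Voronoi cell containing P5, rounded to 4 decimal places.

Area of P5's cell: 403.8389

1. box [0,57]×[0,68]: [(0, 0) (57, 0) (57, 68) (0, 68)]
2. ⊥bis P5·P0 via (33.08,9.115): [(31.9396, 0) (57, 0) (57, 68) (40.447, 68)]  |A|=1414.8531
3. ⊥bis P5·P1 via (32.285,18.32): [(34.5597, 20.9421) (31.9396, 0) (57, 0) (57, 46.8096)]  |A|=787.6195
4. ⊥bis P5·P2 via (45.96,22.555): [(36.7188, 23.431) (34.5597, 20.9421) (31.9396, 0) (57, 0) (57, 21.5085)]  |A|=531.0515
5. ⊥bis P5·P3 via (33.075,31.43): [(36.7188, 23.431) (34.5597, 20.9421) (31.9396, 0) (57, 0) (57, 21.5085)]  |A|=531.0515
6. ⊥bis P5·P4 via (46.4,16.655): [(34.3345, 19.142) (31.9396, 0) (57, 0) (57, 14.47)]  |A|=403.8389
7. canonical 4-gon: [(34.3345, 19.142) (31.9396, 0) (57, 0) (57, 14.47)]
8. shoelace: 403.8389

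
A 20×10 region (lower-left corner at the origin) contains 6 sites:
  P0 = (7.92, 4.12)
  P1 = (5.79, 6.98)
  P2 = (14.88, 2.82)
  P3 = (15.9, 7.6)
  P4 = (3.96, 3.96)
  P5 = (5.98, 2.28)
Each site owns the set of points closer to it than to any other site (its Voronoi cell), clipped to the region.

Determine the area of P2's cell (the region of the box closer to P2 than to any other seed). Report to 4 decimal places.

1. box [0,20]×[0,10]: [(0, 0) (20, 0) (20, 10) (0, 10)]
2. ⊥bis P2·P0 via (11.4,3.47): [(10.7519, 0) (20, 0) (20, 10) (12.6197, 10)]  |A|=83.1422
3. ⊥bis P2·P1 via (10.335,4.9): [(12.5857, 9.818) (10.7519, 0) (20, 0) (20, 10) (12.669, 10)]  |A|=83.1378
4. ⊥bis P2·P3 via (15.39,5.21): [(11.8655, 5.9621) (10.7519, 0) (20, 0) (20, 4.2263)]  |A|=44.7585
5. ⊥bis P2·P4 via (9.42,3.39): [(11.8655, 5.9621) (10.7519, 0) (20, 0) (20, 4.2263)]  |A|=44.7585
6. ⊥bis P2·P5 via (10.43,2.55): [(11.8655, 5.9621) (10.7519, 0) (20, 0) (20, 4.2263)]  |A|=44.7585
7. canonical 4-gon: [(11.8655, 5.9621) (10.7519, 0) (20, 0) (20, 4.2263)]
8. shoelace: 44.7585

Area of P2's cell: 44.7585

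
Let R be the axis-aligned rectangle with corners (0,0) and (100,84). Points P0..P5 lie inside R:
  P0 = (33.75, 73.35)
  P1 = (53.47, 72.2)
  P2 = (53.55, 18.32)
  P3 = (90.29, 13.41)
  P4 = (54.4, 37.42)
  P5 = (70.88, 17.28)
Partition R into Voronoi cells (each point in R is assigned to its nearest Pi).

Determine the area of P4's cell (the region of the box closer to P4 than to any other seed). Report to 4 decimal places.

Area of P4's cell: 1554.1951

1. box [0,100]×[0,84]: [(0, 0) (100, 0) (100, 84) (0, 84)]
2. ⊥bis P4·P0 via (44.075,55.385): [(0, 30.0538) (0, 0) (100, 0) (100, 84) (93.8637, 84)]  |A|=5868.2063
3. ⊥bis P4·P1 via (53.935,54.81): [(42.5446, 54.5054) (0, 30.0538) (0, 0) (100, 0) (100, 56.0418)]  |A|=4974.5364
4. ⊥bis P4·P2 via (53.975,27.87): [(42.5446, 54.5054) (0.3524, 30.2563) (100, 25.8218) (100, 56.0418)]  |A|=2169.8851
5. ⊥bis P4·P3 via (72.345,25.415): [(92.7034, 55.8466) (42.5446, 54.5054) (0.3524, 30.2563) (73.4088, 27.0051)]  |A|=1664.7522
6. ⊥bis P4·P5 via (62.64,27.35): [(86.9437, 47.237) (92.7034, 55.8466) (42.5446, 54.5054) (0.3524, 30.2563) (62.7958, 27.4775)]  |A|=1554.1951
7. canonical 5-gon: [(86.9437, 47.237) (92.7034, 55.8466) (42.5446, 54.5054) (0.3524, 30.2563) (62.7958, 27.4775)]
8. shoelace: 1554.1951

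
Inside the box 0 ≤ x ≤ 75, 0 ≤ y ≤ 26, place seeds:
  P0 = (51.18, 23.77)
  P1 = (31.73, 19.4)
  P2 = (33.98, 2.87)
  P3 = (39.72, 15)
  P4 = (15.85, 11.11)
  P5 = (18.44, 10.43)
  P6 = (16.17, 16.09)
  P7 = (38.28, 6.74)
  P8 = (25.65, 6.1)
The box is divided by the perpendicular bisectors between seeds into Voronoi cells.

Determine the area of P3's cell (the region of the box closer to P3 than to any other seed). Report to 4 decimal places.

1. box [0,75]×[0,26]: [(0, 0) (75, 0) (75, 26) (0, 26)]
2. ⊥bis P3·P0 via (45.45,19.385): [(0, 0) (60.2848, 0) (40.3877, 26) (0, 26)]  |A|=1308.7426
3. ⊥bis P3·P1 via (35.725,17.2): [(26.2532, 0) (60.2848, 0) (40.4943, 25.8607)]  |A|=440.0405
4. ⊥bis P3·P2 via (36.85,8.935): [(32.347, 11.0659) (55.7318, 0) (60.2848, 0) (40.4943, 25.8607)]  |A|=276.9373
5. ⊥bis P3·P4 via (27.785,13.055): [(32.347, 11.0659) (55.7318, 0) (60.2848, 0) (40.4943, 25.8607)]  |A|=276.9373
6. ⊥bis P3·P5 via (29.08,12.715): [(32.347, 11.0659) (55.7318, 0) (60.2848, 0) (40.4943, 25.8607)]  |A|=276.9373
7. ⊥bis P3·P6 via (27.945,15.545): [(32.347, 11.0659) (55.7318, 0) (60.2848, 0) (40.4943, 25.8607)]  |A|=276.9373
8. ⊥bis P3·P7 via (39,10.87): [(32.8314, 11.9454) (53.9625, 8.2615) (40.4943, 25.8607)]  |A|=161.1374
9. ⊥bis P3·P8 via (32.685,10.55): [(32.8314, 11.9454) (53.9625, 8.2615) (40.4943, 25.8607)]  |A|=161.1374
10. canonical 3-gon: [(32.8314, 11.9454) (53.9625, 8.2615) (40.4943, 25.8607)]
11. shoelace: 161.1374

Area of P3's cell: 161.1374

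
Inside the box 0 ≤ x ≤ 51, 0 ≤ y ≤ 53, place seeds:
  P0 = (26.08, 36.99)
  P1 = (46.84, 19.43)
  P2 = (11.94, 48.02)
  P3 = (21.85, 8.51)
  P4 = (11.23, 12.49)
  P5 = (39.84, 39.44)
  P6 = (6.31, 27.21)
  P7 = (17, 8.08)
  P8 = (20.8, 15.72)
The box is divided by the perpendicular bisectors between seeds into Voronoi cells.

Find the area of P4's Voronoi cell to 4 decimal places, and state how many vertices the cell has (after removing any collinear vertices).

1. box [0,51]×[0,53]: [(0, 0) (51, 0) (51, 53) (0, 53)]
2. ⊥bis P4·P0 via (18.655,24.74): [(0, 36.0472) (0, 0) (51, 0) (51, 5.135)]  |A|=1050.1457
3. ⊥bis P4·P1 via (29.035,15.96): [(28.4851, 18.7818) (0, 36.0472) (0, 0) (32.1454, 0)]  |A|=815.2778
4. ⊥bis P4·P2 via (11.585,30.255): [(28.4851, 18.7818) (9.487, 30.2969) (0, 30.4865) (0, 0) (32.1454, 0)]  |A|=788.9005
5. ⊥bis P4·P3 via (16.54,10.5): [(21.2803, 23.1487) (9.487, 30.2969) (0, 30.4865) (0, 0) (12.605, 0)]  |A|=503.0652
6. ⊥bis P4·P5 via (25.535,25.965): [(21.2803, 23.1487) (9.487, 30.2969) (0, 30.4865) (0, 0) (12.605, 0)]  |A|=503.0652
7. ⊥bis P4·P6 via (8.77,19.85): [(21.2803, 23.1487) (20.3416, 23.7177) (0, 16.9187) (0, 0) (12.605, 0)]  |A|=334.8901
8. ⊥bis P4·P7 via (14.115,10.285): [(18.715, 16.3035) (21.2803, 23.1487) (20.3416, 23.7177) (0, 16.9187) (0, 0) (6.2542, 0)]  |A|=283.12
9. ⊥bis P4·P8 via (16.015,14.105): [(16.3273, 13.1796) (13.5381, 21.4437) (0, 16.9187) (0, 0) (6.2542, 0)]  |A|=241.5833
10. canonical 5-gon: [(16.3273, 13.1796) (13.5381, 21.4437) (0, 16.9187) (0, 0) (6.2542, 0)]
11. shoelace: 241.5833

Area of P4's cell: 241.5833 (5 vertices)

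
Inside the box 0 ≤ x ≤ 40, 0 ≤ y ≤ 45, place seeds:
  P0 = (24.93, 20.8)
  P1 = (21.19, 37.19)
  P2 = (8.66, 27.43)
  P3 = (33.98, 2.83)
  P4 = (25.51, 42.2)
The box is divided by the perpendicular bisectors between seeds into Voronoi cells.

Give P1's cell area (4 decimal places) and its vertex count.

Area of P1's cell: 231.7873 (4 vertices)

1. box [0,40]×[0,45]: [(0, 0) (40, 0) (40, 45) (0, 45)]
2. ⊥bis P1·P0 via (23.06,28.995): [(0, 23.733) (40, 32.8605) (40, 45) (0, 45)]  |A|=668.1302
3. ⊥bis P1·P2 via (14.925,32.31): [(18.3452, 27.9191) (40, 32.8605) (40, 45) (5.0404, 45)]  |A|=430.0097
4. ⊥bis P1·P3 via (27.585,20.01): [(18.3452, 27.9191) (40, 32.8605) (40, 45) (5.0404, 45)]  |A|=430.0097
5. ⊥bis P1·P4 via (23.35,39.695): [(18.3452, 27.9191) (33.1017, 31.2864) (17.1977, 45) (5.0404, 45)]  |A|=231.7873
6. canonical 4-gon: [(18.3452, 27.9191) (33.1017, 31.2864) (17.1977, 45) (5.0404, 45)]
7. shoelace: 231.7873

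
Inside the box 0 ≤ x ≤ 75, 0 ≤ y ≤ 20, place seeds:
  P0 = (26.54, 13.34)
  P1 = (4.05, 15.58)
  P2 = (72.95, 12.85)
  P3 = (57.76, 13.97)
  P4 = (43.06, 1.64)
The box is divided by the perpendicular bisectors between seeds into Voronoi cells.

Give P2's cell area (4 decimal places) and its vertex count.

1. box [0,75]×[0,20]: [(0, 0) (75, 0) (75, 20) (0, 20)]
2. ⊥bis P2·P0 via (49.745,13.095): [(49.6067, 0) (75, 0) (75, 20) (49.8179, 20)]  |A|=505.7535
3. ⊥bis P2·P1 via (38.5,14.215): [(49.6067, 0) (75, 0) (75, 20) (49.8179, 20)]  |A|=505.7535
4. ⊥bis P2·P3 via (65.355,13.41): [(64.3662, 0) (75, 0) (75, 20) (65.8409, 20)]  |A|=197.9286
5. ⊥bis P2·P4 via (58.005,7.245): [(64.3662, 0) (75, 0) (75, 20) (65.8409, 20)]  |A|=197.9286
6. canonical 4-gon: [(64.3662, 0) (75, 0) (75, 20) (65.8409, 20)]
7. shoelace: 197.9286

Area of P2's cell: 197.9286 (4 vertices)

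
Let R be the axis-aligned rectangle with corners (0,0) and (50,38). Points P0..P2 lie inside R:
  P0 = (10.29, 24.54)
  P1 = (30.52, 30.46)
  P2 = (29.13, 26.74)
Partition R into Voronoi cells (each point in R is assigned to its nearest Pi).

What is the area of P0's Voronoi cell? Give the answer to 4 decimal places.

1. box [0,50]×[0,38]: [(0, 0) (50, 0) (50, 38) (0, 38)]
2. ⊥bis P0·P1 via (20.405,27.5): [(0, 0) (28.4525, 0) (17.3323, 38) (0, 38)]  |A|=869.911
3. ⊥bis P0·P2 via (19.71,25.64): [(0, 0) (22.7041, 0) (18.8871, 32.687) (17.3323, 38) (0, 38)]  |A|=775.962
4. canonical 5-gon: [(0, 0) (22.7041, 0) (18.8871, 32.687) (17.3323, 38) (0, 38)]
5. shoelace: 775.962

Area of P0's cell: 775.9620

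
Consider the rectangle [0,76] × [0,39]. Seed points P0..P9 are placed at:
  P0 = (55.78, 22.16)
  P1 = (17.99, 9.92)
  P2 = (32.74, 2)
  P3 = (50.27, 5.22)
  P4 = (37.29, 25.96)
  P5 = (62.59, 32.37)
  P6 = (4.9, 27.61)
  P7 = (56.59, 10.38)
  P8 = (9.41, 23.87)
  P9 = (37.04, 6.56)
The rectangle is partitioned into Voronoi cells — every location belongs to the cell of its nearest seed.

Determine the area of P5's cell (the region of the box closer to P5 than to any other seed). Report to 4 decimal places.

1. box [0,76]×[0,39]: [(0, 0) (76, 0) (76, 39) (0, 39)]
2. ⊥bis P5·P0 via (59.185,27.265): [(76, 16.0495) (76, 39) (41.5911, 39)]  |A|=394.8504
3. ⊥bis P5·P1 via (40.29,21.145): [(76, 16.0495) (76, 39) (41.5911, 39)]  |A|=394.8504
4. ⊥bis P5·P2 via (47.665,17.185): [(76, 16.0495) (76, 39) (41.5911, 39)]  |A|=394.8504
5. ⊥bis P5·P3 via (56.43,18.795): [(76, 16.0495) (76, 39) (41.5911, 39)]  |A|=394.8504
6. ⊥bis P5·P4 via (49.94,29.165): [(48.6393, 34.2989) (76, 16.0495) (76, 39) (47.4482, 39)]  |A|=381.0831
7. ⊥bis P5·P6 via (33.745,29.99): [(48.6393, 34.2989) (76, 16.0495) (76, 39) (47.4482, 39)]  |A|=381.0831
8. ⊥bis P5·P7 via (59.59,21.375): [(48.6393, 34.2989) (73.8485, 17.4846) (76, 16.8975) (76, 39) (47.4482, 39)]  |A|=380.1708
9. ⊥bis P5·P8 via (36,28.12): [(48.6393, 34.2989) (73.8485, 17.4846) (76, 16.8975) (76, 39) (47.4482, 39)]  |A|=380.1708
10. ⊥bis P5·P9 via (49.815,19.465): [(48.6393, 34.2989) (73.8485, 17.4846) (76, 16.8975) (76, 39) (47.4482, 39)]  |A|=380.1708
11. canonical 5-gon: [(48.6393, 34.2989) (73.8485, 17.4846) (76, 16.8975) (76, 39) (47.4482, 39)]
12. shoelace: 380.1708

Area of P5's cell: 380.1708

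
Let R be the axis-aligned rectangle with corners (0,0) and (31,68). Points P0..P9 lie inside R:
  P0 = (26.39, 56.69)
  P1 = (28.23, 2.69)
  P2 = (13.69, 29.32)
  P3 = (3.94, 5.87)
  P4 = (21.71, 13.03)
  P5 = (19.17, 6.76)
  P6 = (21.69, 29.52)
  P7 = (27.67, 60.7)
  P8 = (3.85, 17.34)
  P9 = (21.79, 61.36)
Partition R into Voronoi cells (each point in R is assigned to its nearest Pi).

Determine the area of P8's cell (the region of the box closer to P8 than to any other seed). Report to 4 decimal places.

1. box [0,31]×[0,68]: [(0, 0) (31, 0) (31, 68) (0, 68)]
2. ⊥bis P8·P0 via (15.12,37.015): [(0, 45.6759) (0, 0) (31, 0) (31, 27.9188)]  |A|=1140.7173
3. ⊥bis P8·P1 via (16.04,10.015): [(27.8743, 29.7092) (0, 45.6759) (0, 0) (10.022, 0)]  |A|=785.4639
4. ⊥bis P8·P2 via (8.77,23.33): [(18.9946, 14.9319) (0, 30.5334) (0, 0) (10.022, 0)]  |A|=364.8076
5. ⊥bis P8·P3 via (3.895,11.605): [(17.0575, 11.7083) (18.9946, 14.9319) (0, 30.5334) (0, 11.5744)]  |A|=207.4221
6. ⊥bis P8·P4 via (12.78,15.185): [(11.9313, 11.6681) (13.7571, 19.2338) (0, 30.5334) (0, 11.5744)]  |A|=175.4588
7. ⊥bis P8·P5 via (11.51,12.05): [(11.2425, 11.6627) (12.2993, 13.1928) (13.7571, 19.2338) (0, 30.5334) (0, 11.5744)]  |A|=174.9347
8. ⊥bis P8·P6 via (12.77,23.43): [(11.2425, 11.6627) (12.2993, 13.1928) (13.7571, 19.2338) (0, 30.5334) (0, 11.5744)]  |A|=174.9347
9. ⊥bis P8·P7 via (15.76,39.02): [(11.2425, 11.6627) (12.2993, 13.1928) (13.7571, 19.2338) (0, 30.5334) (0, 11.5744)]  |A|=174.9347
10. ⊥bis P8·P9 via (12.82,39.35): [(11.2425, 11.6627) (12.2993, 13.1928) (13.7571, 19.2338) (0, 30.5334) (0, 11.5744)]  |A|=174.9347
11. canonical 5-gon: [(11.2425, 11.6627) (12.2993, 13.1928) (13.7571, 19.2338) (0, 30.5334) (0, 11.5744)]
12. shoelace: 174.9347

Area of P8's cell: 174.9347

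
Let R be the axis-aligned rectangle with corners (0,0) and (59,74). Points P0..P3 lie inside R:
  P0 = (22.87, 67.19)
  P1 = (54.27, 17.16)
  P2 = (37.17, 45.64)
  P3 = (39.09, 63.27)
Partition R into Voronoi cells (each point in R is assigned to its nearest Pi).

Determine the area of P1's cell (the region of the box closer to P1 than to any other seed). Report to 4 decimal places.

Area of P1's cell: 1278.0088

1. box [0,59]×[0,74]: [(0, 0) (59, 0) (59, 74) (0, 74)]
2. ⊥bis P1·P0 via (38.57,42.175): [(0, 17.9676) (0, 0) (59, 0) (59, 54.9973)]  |A|=2152.4649
3. ⊥bis P1·P2 via (45.72,31.4): [(0, 3.9487) (0, 0) (59, 0) (59, 39.3736)]  |A|=1278.0088
4. ⊥bis P1·P3 via (46.68,40.215): [(0, 3.9487) (0, 0) (59, 0) (59, 39.3736)]  |A|=1278.0088
5. canonical 4-gon: [(0, 3.9487) (0, 0) (59, 0) (59, 39.3736)]
6. shoelace: 1278.0088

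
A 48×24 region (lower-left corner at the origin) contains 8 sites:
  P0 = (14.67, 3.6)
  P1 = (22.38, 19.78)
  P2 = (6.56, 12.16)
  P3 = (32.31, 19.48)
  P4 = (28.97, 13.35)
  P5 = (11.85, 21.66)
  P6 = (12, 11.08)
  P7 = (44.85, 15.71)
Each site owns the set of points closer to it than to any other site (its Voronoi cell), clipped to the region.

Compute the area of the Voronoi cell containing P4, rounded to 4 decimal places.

1. box [0,48]×[0,24]: [(0, 0) (48, 0) (48, 24) (0, 24)]
2. ⊥bis P4·P0 via (21.82,8.475): [(27.5984, 0) (48, 0) (48, 24) (11.2348, 24)]  |A|=686.0018
3. ⊥bis P4·P1 via (25.675,16.565): [(20.1588, 10.9115) (27.5984, 0) (48, 0) (48, 24) (32.9295, 24)]  |A|=544.0261
4. ⊥bis P4·P2 via (17.765,12.755): [(20.1588, 10.9115) (27.5984, 0) (48, 0) (48, 24) (32.9295, 24)]  |A|=544.0261
5. ⊥bis P4·P3 via (30.64,16.415): [(27.3028, 18.2333) (20.1588, 10.9115) (27.5984, 0) (48, 0) (48, 6.9562)]  |A|=324.1933
6. ⊥bis P4·P5 via (20.41,17.505): [(27.3028, 18.2333) (20.1588, 10.9115) (27.5984, 0) (48, 0) (48, 6.9562)]  |A|=324.1933
7. ⊥bis P4·P6 via (20.485,12.215): [(27.3028, 18.2333) (20.599, 11.3627) (20.7816, 9.9981) (27.5984, 0) (48, 0) (48, 6.9562)]  |A|=323.8517
8. ⊥bis P4·P7 via (36.91,14.53): [(37.1576, 12.8638) (27.3028, 18.2333) (20.599, 11.3627) (20.7816, 9.9981) (27.5984, 0) (39.0694, 0)]  |A|=228.6998
9. canonical 6-gon: [(37.1576, 12.8638) (27.3028, 18.2333) (20.599, 11.3627) (20.7816, 9.9981) (27.5984, 0) (39.0694, 0)]
10. shoelace: 228.6998

Area of P4's cell: 228.6998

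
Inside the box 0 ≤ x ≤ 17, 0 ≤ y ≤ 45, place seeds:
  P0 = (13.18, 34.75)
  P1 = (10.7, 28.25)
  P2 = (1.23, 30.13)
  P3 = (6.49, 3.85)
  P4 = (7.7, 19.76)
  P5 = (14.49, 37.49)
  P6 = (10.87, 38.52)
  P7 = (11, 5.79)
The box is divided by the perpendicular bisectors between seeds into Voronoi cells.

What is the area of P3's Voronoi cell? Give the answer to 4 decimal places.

Area of P3's cell: 99.5799

1. box [0,17]×[0,45]: [(0, 0) (17, 0) (17, 45) (0, 45)]
2. ⊥bis P3·P0 via (9.835,19.3): [(0, 21.4293) (0, 0) (17, 0) (17, 17.7487)]  |A|=333.0136
3. ⊥bis P3·P1 via (8.595,16.05): [(0, 17.533) (0, 0) (17, 0) (17, 14.5998)]  |A|=273.1287
4. ⊥bis P3·P2 via (3.86,16.99): [(3.5299, 16.9239) (0, 16.2174) (0, 0) (17, 0) (17, 14.5998)]  |A|=270.8067
5. ⊥bis P3·P4 via (7.095,11.805): [(0, 12.3446) (0, 0) (17, 0) (17, 11.0517)]  |A|=198.8685
6. ⊥bis P3·P5 via (10.49,20.67): [(0, 12.3446) (0, 0) (17, 0) (17, 11.0517)]  |A|=198.8685
7. ⊥bis P3·P6 via (8.68,21.185): [(0, 12.3446) (0, 0) (17, 0) (17, 11.0517)]  |A|=198.8685
8. ⊥bis P3·P7 via (8.745,4.82): [(5.6946, 11.9115) (0, 12.3446) (0, 0) (10.8183, 0)]  |A|=99.5799
9. canonical 4-gon: [(5.6946, 11.9115) (0, 12.3446) (0, 0) (10.8183, 0)]
10. shoelace: 99.5799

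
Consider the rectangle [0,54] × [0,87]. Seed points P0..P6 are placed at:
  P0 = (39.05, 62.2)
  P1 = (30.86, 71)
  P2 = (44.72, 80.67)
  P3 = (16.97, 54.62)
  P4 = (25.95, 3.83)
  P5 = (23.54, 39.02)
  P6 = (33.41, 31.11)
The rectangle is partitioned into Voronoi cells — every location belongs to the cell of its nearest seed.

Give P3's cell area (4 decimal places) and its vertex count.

Area of P3's cell: 767.1737 (4 vertices)

1. box [0,54]×[0,87]: [(0, 0) (54, 0) (54, 87) (0, 87)]
2. ⊥bis P3·P0 via (28.01,58.41): [(0, 0) (48.062, 0) (18.1951, 87) (0, 87)]  |A|=2882.1847
3. ⊥bis P3·P1 via (23.915,62.81): [(0, 83.0896) (0, 0) (48.062, 0) (27.5608, 59.7184)]  |A|=2580.101
4. ⊥bis P3·P2 via (30.845,67.645): [(0, 83.0896) (0, 0) (48.062, 0) (27.5608, 59.7184)]  |A|=2580.101
5. ⊥bis P3·P4 via (21.46,29.225): [(0, 83.0896) (0, 25.4307) (37.081, 31.9869) (27.5608, 59.7184)]  |A|=1339.9261
6. ⊥bis P3·P5 via (20.255,46.82): [(0, 83.0896) (0, 38.2895) (30.5066, 51.1375) (27.5608, 59.7184)]  |A|=767.1737
7. ⊥bis P3·P6 via (25.19,42.865): [(0, 83.0896) (0, 38.2895) (30.5066, 51.1375) (27.5608, 59.7184)]  |A|=767.1737
8. canonical 4-gon: [(0, 83.0896) (0, 38.2895) (30.5066, 51.1375) (27.5608, 59.7184)]
9. shoelace: 767.1737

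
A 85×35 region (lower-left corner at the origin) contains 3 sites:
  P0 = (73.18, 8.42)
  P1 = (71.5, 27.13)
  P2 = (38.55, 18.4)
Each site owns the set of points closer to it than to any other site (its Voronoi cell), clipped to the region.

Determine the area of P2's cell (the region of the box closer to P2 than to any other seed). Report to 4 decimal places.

1. box [0,85]×[0,35]: [(0, 0) (85, 0) (85, 35) (0, 35)]
2. ⊥bis P2·P0 via (55.865,13.41): [(0, 0) (52.0004, 0) (62.087, 35) (0, 35)]  |A|=1996.5293
3. ⊥bis P2·P1 via (55.025,22.765): [(0, 0) (52.0004, 0) (56.7187, 16.3723) (51.7834, 35) (0, 35)]  |A|=1900.563
4. canonical 5-gon: [(0, 0) (52.0004, 0) (56.7187, 16.3723) (51.7834, 35) (0, 35)]
5. shoelace: 1900.563

Area of P2's cell: 1900.5630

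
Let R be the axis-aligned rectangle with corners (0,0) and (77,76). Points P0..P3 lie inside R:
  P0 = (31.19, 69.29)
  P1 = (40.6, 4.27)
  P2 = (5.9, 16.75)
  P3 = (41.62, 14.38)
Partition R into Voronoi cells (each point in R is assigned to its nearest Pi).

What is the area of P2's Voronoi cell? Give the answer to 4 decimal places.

Area of P2's cell: 1092.2619

1. box [0,77]×[0,76]: [(0, 0) (77, 0) (77, 76) (0, 76)]
2. ⊥bis P2·P0 via (18.545,43.02): [(0, 51.9466) (0, 0) (77, 0) (77, 14.8828)]  |A|=2572.9327
3. ⊥bis P2·P1 via (23.25,10.51): [(32.5226, 36.2919) (0, 51.9466) (0, 0) (19.47, 0)]  |A|=1198.0211
4. ⊥bis P2·P3 via (23.76,15.565): [(23.4641, 11.1053) (25.3638, 39.7378) (0, 51.9466) (0, 0) (19.47, 0)]  |A|=1092.2619
5. canonical 5-gon: [(23.4641, 11.1053) (25.3638, 39.7378) (0, 51.9466) (0, 0) (19.47, 0)]
6. shoelace: 1092.2619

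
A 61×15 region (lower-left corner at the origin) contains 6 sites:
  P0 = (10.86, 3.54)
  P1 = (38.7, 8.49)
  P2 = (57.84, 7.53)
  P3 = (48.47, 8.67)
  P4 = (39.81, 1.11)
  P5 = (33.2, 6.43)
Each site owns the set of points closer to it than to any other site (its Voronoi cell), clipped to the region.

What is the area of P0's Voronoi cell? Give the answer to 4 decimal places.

Area of P0's cell: 325.5697

1. box [0,61]×[0,15]: [(0, 0) (61, 0) (61, 15) (0, 15)]
2. ⊥bis P0·P1 via (24.78,6.015): [(0, 0) (25.8495, 0) (23.1825, 15) (0, 15)]  |A|=367.7395
3. ⊥bis P0·P2 via (34.35,5.535): [(0, 0) (25.8495, 0) (23.1825, 15) (0, 15)]  |A|=367.7395
4. ⊥bis P0·P3 via (29.665,6.105): [(0, 0) (25.8495, 0) (23.1825, 15) (0, 15)]  |A|=367.7395
5. ⊥bis P0·P4 via (25.335,2.325): [(0, 0) (25.1398, 0) (25.3674, 2.7112) (23.1825, 15) (0, 15)]  |A|=366.7775
6. ⊥bis P0·P5 via (22.03,4.985): [(0, 0) (22.6749, 0) (20.7344, 15) (0, 15)]  |A|=325.5697
7. canonical 4-gon: [(0, 0) (22.6749, 0) (20.7344, 15) (0, 15)]
8. shoelace: 325.5697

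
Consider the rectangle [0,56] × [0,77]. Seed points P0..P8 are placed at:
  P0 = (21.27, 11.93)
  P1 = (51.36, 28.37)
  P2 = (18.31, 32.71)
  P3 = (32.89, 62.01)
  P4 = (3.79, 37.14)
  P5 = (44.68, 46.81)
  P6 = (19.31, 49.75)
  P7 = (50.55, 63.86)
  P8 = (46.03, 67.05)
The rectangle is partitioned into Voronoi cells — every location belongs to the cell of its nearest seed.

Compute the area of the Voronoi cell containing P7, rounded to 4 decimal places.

Area of P7's cell: 162.5894

1. box [0,56]×[0,77]: [(0, 0) (56, 0) (56, 77) (0, 77)]
2. ⊥bis P7·P0 via (35.91,37.895): [(0, 58.1423) (56, 26.5675) (56, 77) (0, 77)]  |A|=1940.1232
3. ⊥bis P7·P1 via (50.955,46.115): [(0, 58.1423) (22.4838, 45.4652) (56, 46.2301) (56, 77) (0, 77)]  |A|=1610.615
4. ⊥bis P7·P2 via (34.43,48.285): [(36.8379, 45.7928) (56, 46.2301) (56, 77) (6.6858, 77)]  |A|=1064.2856
5. ⊥bis P7·P3 via (41.72,62.935): [(43.4998, 45.9448) (56, 46.2301) (56, 77) (40.2466, 77)]  |A|=436.9264
6. ⊥bis P7·P4 via (27.17,50.5): [(43.4998, 45.9448) (56, 46.2301) (56, 77) (40.2466, 77)]  |A|=436.9264
7. ⊥bis P7·P5 via (47.615,55.335): [(42.3254, 57.1561) (56, 52.4482) (56, 77) (40.2466, 77)]  |A|=324.1726
8. ⊥bis P7·P6 via (34.93,56.805): [(42.3254, 57.1561) (56, 52.4482) (56, 77) (40.2466, 77)]  |A|=324.1726
9. ⊥bis P7·P8 via (48.29,65.455): [(42.412, 57.1263) (56, 52.4482) (56, 76.3795)]  |A|=162.5894
10. canonical 3-gon: [(42.412, 57.1263) (56, 52.4482) (56, 76.3795)]
11. shoelace: 162.5894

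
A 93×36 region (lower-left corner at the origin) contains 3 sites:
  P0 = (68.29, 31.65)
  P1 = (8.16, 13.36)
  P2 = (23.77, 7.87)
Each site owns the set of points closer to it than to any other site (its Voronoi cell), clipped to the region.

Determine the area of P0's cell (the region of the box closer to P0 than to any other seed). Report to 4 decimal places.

Area of P0's cell: 1657.0768

1. box [0,93]×[0,36]: [(0, 0) (93, 0) (93, 36) (0, 36)]
2. ⊥bis P0·P1 via (38.225,22.505): [(45.0704, 0) (93, 0) (93, 36) (34.1202, 36)]  |A|=1922.569
3. ⊥bis P0·P2 via (46.03,19.76): [(56.5846, 0) (93, 0) (93, 36) (37.3555, 36)]  |A|=1657.0768
4. canonical 4-gon: [(56.5846, 0) (93, 0) (93, 36) (37.3555, 36)]
5. shoelace: 1657.0768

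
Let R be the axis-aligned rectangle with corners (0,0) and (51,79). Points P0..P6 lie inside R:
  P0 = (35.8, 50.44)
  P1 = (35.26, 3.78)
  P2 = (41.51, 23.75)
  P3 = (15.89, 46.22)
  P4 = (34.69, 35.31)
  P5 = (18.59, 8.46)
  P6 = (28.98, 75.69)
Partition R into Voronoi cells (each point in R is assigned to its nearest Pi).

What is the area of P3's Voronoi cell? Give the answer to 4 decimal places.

Area of P3's cell: 917.5423

1. box [0,51]×[0,79]: [(0, 0) (51, 0) (51, 79) (0, 79)]
2. ⊥bis P3·P0 via (25.845,48.33): [(0, 0) (36.0887, 0) (19.3444, 79) (0, 79)]  |A|=2189.6076
3. ⊥bis P3·P1 via (25.575,25): [(0, 13.3273) (30.3299, 27.1702) (19.3444, 79) (0, 79)]  |A|=1497.2305
4. ⊥bis P3·P2 via (28.7,34.985): [(0, 13.3273) (16.1832, 20.7135) (28.6787, 34.9607) (19.3444, 79) (0, 79)]  |A|=1436.7948
5. ⊥bis P3·P4 via (25.29,40.765): [(0, 13.3273) (12.7424, 19.1431) (26.871, 43.4894) (19.3444, 79) (0, 79)]  |A|=1339.8412
6. ⊥bis P3·P5 via (17.24,27.34): [(0, 26.1073) (17.5104, 27.3593) (26.871, 43.4894) (19.3444, 79) (0, 79)]  |A|=1189.4676
7. ⊥bis P3·P6 via (22.435,60.955): [(0, 70.9202) (0, 26.1073) (17.5104, 27.3593) (26.871, 43.4894) (23.2454, 60.595)]  |A|=917.5423
8. canonical 5-gon: [(0, 70.9202) (0, 26.1073) (17.5104, 27.3593) (26.871, 43.4894) (23.2454, 60.595)]
9. shoelace: 917.5423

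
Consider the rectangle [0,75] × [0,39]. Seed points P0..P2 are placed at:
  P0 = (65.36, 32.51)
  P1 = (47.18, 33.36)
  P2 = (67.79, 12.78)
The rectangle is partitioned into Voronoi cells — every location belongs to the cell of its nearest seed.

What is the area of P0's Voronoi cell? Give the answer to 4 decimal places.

1. box [0,75]×[0,39]: [(0, 0) (75, 0) (75, 39) (0, 39)]
2. ⊥bis P0·P1 via (56.27,32.935): [(54.7301, 0) (75, 0) (75, 39) (56.5536, 39)]  |A|=754.9678
3. ⊥bis P0·P2 via (66.575,22.645): [(55.7264, 21.3089) (75, 23.6826) (75, 39) (56.5536, 39)]  |A|=310.7793
4. canonical 4-gon: [(55.7264, 21.3089) (75, 23.6826) (75, 39) (56.5536, 39)]
5. shoelace: 310.7793

Area of P0's cell: 310.7793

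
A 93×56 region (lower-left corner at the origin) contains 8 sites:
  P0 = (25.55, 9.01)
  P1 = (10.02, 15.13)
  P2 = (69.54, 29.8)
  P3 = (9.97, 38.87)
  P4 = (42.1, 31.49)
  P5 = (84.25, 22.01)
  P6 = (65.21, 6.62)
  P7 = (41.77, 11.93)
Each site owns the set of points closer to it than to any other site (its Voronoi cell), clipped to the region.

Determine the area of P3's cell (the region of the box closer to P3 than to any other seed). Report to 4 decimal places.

Area of P3's cell: 796.9380

1. box [0,93]×[0,56]: [(0, 0) (93, 0) (93, 56) (0, 56)]
2. ⊥bis P3·P0 via (17.76,23.94): [(0, 14.6734) (79.2049, 56) (0, 56)]  |A|=1636.6349
3. ⊥bis P3·P1 via (9.995,27): [(0, 26.9789) (23.6799, 27.0288) (79.2049, 56) (0, 56)]  |A|=1490.9376
4. ⊥bis P3·P2 via (39.755,34.335): [(0, 26.9789) (23.6799, 27.0288) (39.9338, 35.5096) (43.0537, 56) (0, 56)]  |A|=1120.5611
5. ⊥bis P3·P4 via (26.035,35.18): [(0, 26.9789) (23.6799, 27.0288) (24.2285, 27.3151) (30.8172, 56) (0, 56)]  |A|=796.938
6. ⊥bis P3·P5 via (47.11,30.44): [(0, 26.9789) (23.6799, 27.0288) (24.2285, 27.3151) (30.8172, 56) (0, 56)]  |A|=796.938
7. ⊥bis P3·P6 via (37.59,22.745): [(0, 26.9789) (23.6799, 27.0288) (24.2285, 27.3151) (30.8172, 56) (0, 56)]  |A|=796.938
8. ⊥bis P3·P7 via (25.87,25.4): [(0, 26.9789) (23.6799, 27.0288) (24.2285, 27.3151) (30.8172, 56) (0, 56)]  |A|=796.938
9. canonical 5-gon: [(0, 26.9789) (23.6799, 27.0288) (24.2285, 27.3151) (30.8172, 56) (0, 56)]
10. shoelace: 796.938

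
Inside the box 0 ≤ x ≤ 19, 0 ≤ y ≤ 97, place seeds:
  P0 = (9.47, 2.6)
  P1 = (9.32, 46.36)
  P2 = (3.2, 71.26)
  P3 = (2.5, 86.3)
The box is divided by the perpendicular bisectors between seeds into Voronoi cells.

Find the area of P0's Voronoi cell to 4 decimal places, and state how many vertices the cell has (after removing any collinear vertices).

Area of P0's cell: 465.1268 (4 vertices)

1. box [0,19]×[0,97]: [(0, 0) (19, 0) (19, 97) (0, 97)]
2. ⊥bis P0·P1 via (9.395,24.48): [(0, 24.4478) (0, 0) (19, 0) (19, 24.5129)]  |A|=465.1268
3. ⊥bis P0·P2 via (6.335,36.93): [(0, 24.4478) (0, 0) (19, 0) (19, 24.5129)]  |A|=465.1268
4. ⊥bis P0·P3 via (5.985,44.45): [(0, 24.4478) (0, 0) (19, 0) (19, 24.5129)]  |A|=465.1268
5. canonical 4-gon: [(0, 24.4478) (0, 0) (19, 0) (19, 24.5129)]
6. shoelace: 465.1268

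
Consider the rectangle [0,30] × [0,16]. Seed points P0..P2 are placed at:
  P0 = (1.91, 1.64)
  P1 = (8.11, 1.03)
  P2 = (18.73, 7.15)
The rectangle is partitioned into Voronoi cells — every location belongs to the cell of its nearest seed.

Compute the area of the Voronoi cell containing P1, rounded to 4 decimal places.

1. box [0,30]×[0,16]: [(0, 0) (30, 0) (30, 16) (0, 16)]
2. ⊥bis P1·P0 via (5.01,1.335): [(4.8787, 0) (30, 0) (30, 16) (6.4528, 16)]  |A|=389.348
3. ⊥bis P1·P2 via (13.42,4.09): [(4.8787, 0) (15.7769, 0) (6.5566, 16) (6.4528, 16)]  |A|=88.0165
4. canonical 4-gon: [(4.8787, 0) (15.7769, 0) (6.5566, 16) (6.4528, 16)]
5. shoelace: 88.0165

Area of P1's cell: 88.0165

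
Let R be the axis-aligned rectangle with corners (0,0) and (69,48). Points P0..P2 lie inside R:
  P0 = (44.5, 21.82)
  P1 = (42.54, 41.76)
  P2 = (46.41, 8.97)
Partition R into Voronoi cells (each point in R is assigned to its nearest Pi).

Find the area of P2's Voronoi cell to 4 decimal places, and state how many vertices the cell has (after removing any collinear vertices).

Area of P2's cell: 949.9002 (4 vertices)

1. box [0,69]×[0,48]: [(0, 0) (69, 0) (69, 48) (0, 48)]
2. ⊥bis P2·P0 via (45.455,15.395): [(0, 8.6387) (0, 0) (69, 0) (69, 18.8947)]  |A|=949.9002
3. ⊥bis P2·P1 via (44.475,25.365): [(0, 8.6387) (0, 0) (69, 0) (69, 18.8947)]  |A|=949.9002
4. canonical 4-gon: [(0, 8.6387) (0, 0) (69, 0) (69, 18.8947)]
5. shoelace: 949.9002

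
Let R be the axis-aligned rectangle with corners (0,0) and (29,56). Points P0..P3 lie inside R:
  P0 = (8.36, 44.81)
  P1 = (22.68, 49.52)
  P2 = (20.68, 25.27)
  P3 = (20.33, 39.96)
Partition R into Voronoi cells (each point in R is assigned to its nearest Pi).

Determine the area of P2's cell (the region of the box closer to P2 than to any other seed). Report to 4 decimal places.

Area of P2's cell: 909.5812

1. box [0,29]×[0,56]: [(0, 0) (29, 0) (29, 56) (0, 56)]
2. ⊥bis P2·P0 via (14.52,35.04): [(0, 25.8851) (0, 0) (29, 0) (29, 44.1697)]  |A|=1015.7943
3. ⊥bis P2·P1 via (21.68,37.395): [(18.6513, 37.6448) (0, 25.8851) (0, 0) (29, 0) (29, 36.7913)]  |A|=977.616
4. ⊥bis P2·P3 via (20.505,32.615): [(10.2878, 32.3716) (0, 25.8851) (0, 0) (29, 0) (29, 32.8174)]  |A|=909.5812
5. canonical 5-gon: [(10.2878, 32.3716) (0, 25.8851) (0, 0) (29, 0) (29, 32.8174)]
6. shoelace: 909.5812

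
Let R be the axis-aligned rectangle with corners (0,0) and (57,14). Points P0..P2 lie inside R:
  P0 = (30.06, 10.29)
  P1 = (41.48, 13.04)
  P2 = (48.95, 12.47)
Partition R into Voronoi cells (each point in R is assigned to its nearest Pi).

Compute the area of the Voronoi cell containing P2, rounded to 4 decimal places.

Area of P2's cell: 171.1379

1. box [0,57]×[0,14]: [(0, 0) (57, 0) (57, 14) (0, 14)]
2. ⊥bis P2·P0 via (39.505,11.38): [(40.8183, 0) (57, 0) (57, 14) (39.2026, 14)]  |A|=237.8534
3. ⊥bis P2·P1 via (45.215,12.755): [(44.2417, 0) (57, 0) (57, 14) (45.31, 14)]  |A|=171.1379
4. canonical 4-gon: [(44.2417, 0) (57, 0) (57, 14) (45.31, 14)]
5. shoelace: 171.1379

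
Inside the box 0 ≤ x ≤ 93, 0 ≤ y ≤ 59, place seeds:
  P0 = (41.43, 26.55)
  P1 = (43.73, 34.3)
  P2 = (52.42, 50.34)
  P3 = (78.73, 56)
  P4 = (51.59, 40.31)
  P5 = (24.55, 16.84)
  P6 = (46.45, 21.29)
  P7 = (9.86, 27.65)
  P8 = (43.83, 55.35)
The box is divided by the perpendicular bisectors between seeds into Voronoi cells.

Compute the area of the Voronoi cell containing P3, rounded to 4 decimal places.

Area of P3's cell: 898.4686

1. box [0,93]×[0,59]: [(0, 0) (93, 0) (93, 59) (0, 59)]
2. ⊥bis P3·P0 via (60.08,41.275): [(92.6684, 0) (93, 0) (93, 59) (46.0853, 59)]  |A|=1393.7639
3. ⊥bis P3·P1 via (61.23,45.15): [(76.6235, 20.3218) (92.6684, 0) (93, 0) (93, 59) (52.643, 59)]  |A|=1266.9443
4. ⊥bis P3·P2 via (65.575,53.17): [(70.5258, 30.1568) (76.6235, 20.3218) (92.6684, 0) (93, 0) (93, 59) (64.3208, 59)]  |A|=1098.5319
5. ⊥bis P3·P4 via (65.16,48.155): [(67.5392, 44.0395) (92.9991, 0) (93, 0) (93, 59) (64.3208, 59)]  |A|=965.6412
6. ⊥bis P3·P5 via (51.64,36.42): [(67.5392, 44.0395) (92.9991, 0) (93, 0) (93, 59) (64.3208, 59)]  |A|=965.6412
7. ⊥bis P3·P6 via (62.59,38.645): [(67.5392, 44.0395) (80.0393, 22.4173) (93, 10.364) (93, 59) (64.3208, 59)]  |A|=898.4686
8. ⊥bis P3·P7 via (44.295,41.825): [(67.5392, 44.0395) (80.0393, 22.4173) (93, 10.364) (93, 59) (64.3208, 59)]  |A|=898.4686
9. ⊥bis P3·P8 via (61.28,55.675): [(67.5392, 44.0395) (80.0393, 22.4173) (93, 10.364) (93, 59) (64.3208, 59)]  |A|=898.4686
10. canonical 5-gon: [(67.5392, 44.0395) (80.0393, 22.4173) (93, 10.364) (93, 59) (64.3208, 59)]
11. shoelace: 898.4686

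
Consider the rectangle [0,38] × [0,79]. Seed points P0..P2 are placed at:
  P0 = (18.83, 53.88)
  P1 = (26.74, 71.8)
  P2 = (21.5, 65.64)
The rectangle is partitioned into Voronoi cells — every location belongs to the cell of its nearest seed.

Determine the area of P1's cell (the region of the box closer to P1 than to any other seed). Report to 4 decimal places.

Area of P1's cell: 286.7434

1. box [0,38]×[0,79]: [(0, 0) (38, 0) (38, 79) (0, 79)]
2. ⊥bis P1·P0 via (22.785,62.84): [(0, 72.8974) (38, 56.124) (38, 79) (0, 79)]  |A|=550.5925
3. ⊥bis P1·P2 via (24.12,68.72): [(38, 56.913) (38, 79) (12.0351, 79)]  |A|=286.7434
4. canonical 3-gon: [(38, 56.913) (38, 79) (12.0351, 79)]
5. shoelace: 286.7434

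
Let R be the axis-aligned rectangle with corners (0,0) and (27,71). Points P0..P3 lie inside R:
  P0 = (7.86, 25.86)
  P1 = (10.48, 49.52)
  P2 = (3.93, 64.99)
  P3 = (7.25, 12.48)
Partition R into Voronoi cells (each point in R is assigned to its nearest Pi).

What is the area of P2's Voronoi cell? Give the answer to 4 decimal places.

1. box [0,27]×[0,71]: [(0, 0) (27, 0) (27, 71) (0, 71)]
2. ⊥bis P2·P0 via (5.895,45.425): [(0, 44.8329) (27, 47.5447) (27, 71) (0, 71)]  |A|=669.9023
3. ⊥bis P2·P1 via (7.205,57.255): [(0, 54.2044) (27, 65.6362) (27, 71) (0, 71)]  |A|=299.1518
4. ⊥bis P2·P3 via (5.59,38.735): [(0, 54.2044) (27, 65.6362) (27, 71) (0, 71)]  |A|=299.1518
5. canonical 4-gon: [(0, 54.2044) (27, 65.6362) (27, 71) (0, 71)]
6. shoelace: 299.1518

Area of P2's cell: 299.1518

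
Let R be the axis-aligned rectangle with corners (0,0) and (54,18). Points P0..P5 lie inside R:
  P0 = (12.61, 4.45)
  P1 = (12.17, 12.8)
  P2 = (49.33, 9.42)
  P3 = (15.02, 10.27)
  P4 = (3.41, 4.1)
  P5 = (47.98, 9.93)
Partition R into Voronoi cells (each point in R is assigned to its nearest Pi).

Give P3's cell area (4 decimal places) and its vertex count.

Area of P3's cell: 241.9175 (4 vertices)

1. box [0,54]×[0,18]: [(0, 0) (54, 0) (54, 18) (0, 18)]
2. ⊥bis P3·P0 via (13.815,7.36): [(0, 13.0806) (31.5889, 0) (54, 0) (54, 18) (0, 18)]  |A|=765.3981
3. ⊥bis P3·P1 via (13.595,11.535): [(10.9441, 8.5488) (31.5889, 0) (54, 0) (54, 18) (19.3341, 18)]  |A|=647.114
4. ⊥bis P3·P2 via (32.175,9.845): [(10.9441, 8.5488) (31.5889, 0) (31.9311, 0) (32.377, 18) (19.3341, 18)]  |A|=253.8872
5. ⊥bis P3·P4 via (9.215,7.185): [(10.9441, 8.5488) (31.5889, 0) (31.9311, 0) (32.377, 18) (19.3341, 18)]  |A|=253.8872
6. ⊥bis P3·P5 via (31.5,10.1): [(10.9441, 8.5488) (31.3966, 0.0796) (31.5815, 18) (19.3341, 18)]  |A|=241.9175
7. canonical 4-gon: [(10.9441, 8.5488) (31.3966, 0.0796) (31.5815, 18) (19.3341, 18)]
8. shoelace: 241.9175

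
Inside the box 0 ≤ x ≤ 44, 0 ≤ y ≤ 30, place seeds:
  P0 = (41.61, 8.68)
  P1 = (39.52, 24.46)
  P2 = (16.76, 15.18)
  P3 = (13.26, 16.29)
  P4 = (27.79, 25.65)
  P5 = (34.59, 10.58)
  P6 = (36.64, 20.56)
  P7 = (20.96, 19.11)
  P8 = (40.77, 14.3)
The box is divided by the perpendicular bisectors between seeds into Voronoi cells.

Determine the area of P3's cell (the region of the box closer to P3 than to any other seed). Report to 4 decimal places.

Area of P3's cell: 408.1821

1. box [0,44]×[0,30]: [(0, 0) (44, 0) (44, 30) (0, 30)]
2. ⊥bis P3·P0 via (27.435,12.485): [(0, 0) (24.0836, 0) (32.1366, 30) (0, 30)]  |A|=843.3031
3. ⊥bis P3·P1 via (26.39,20.375): [(0, 0) (24.0836, 0) (28.0879, 14.9175) (23.3955, 30) (0, 30)]  |A|=777.3842
4. ⊥bis P3·P2 via (15.01,15.735): [(0, 0) (10.0198, 0) (19.534, 30) (0, 30)]  |A|=443.307
5. ⊥bis P3·P4 via (20.525,20.97): [(0, 0) (10.0198, 0) (17.9419, 24.9798) (14.708, 30) (0, 30)]  |A|=431.1933
6. ⊥bis P3·P5 via (23.925,13.435): [(0, 0) (10.0198, 0) (17.9419, 24.9798) (14.708, 30) (0, 30)]  |A|=431.1933
7. ⊥bis P3·P6 via (24.95,18.425): [(0, 0) (10.0198, 0) (17.9419, 24.9798) (14.708, 30) (0, 30)]  |A|=431.1933
8. ⊥bis P3·P7 via (17.11,17.7): [(0, 0) (10.0198, 0) (16.3185, 19.8611) (12.6053, 30) (0, 30)]  |A|=408.1821
9. ⊥bis P3·P8 via (27.015,15.295): [(0, 0) (10.0198, 0) (16.3185, 19.8611) (12.6053, 30) (0, 30)]  |A|=408.1821
10. canonical 5-gon: [(0, 0) (10.0198, 0) (16.3185, 19.8611) (12.6053, 30) (0, 30)]
11. shoelace: 408.1821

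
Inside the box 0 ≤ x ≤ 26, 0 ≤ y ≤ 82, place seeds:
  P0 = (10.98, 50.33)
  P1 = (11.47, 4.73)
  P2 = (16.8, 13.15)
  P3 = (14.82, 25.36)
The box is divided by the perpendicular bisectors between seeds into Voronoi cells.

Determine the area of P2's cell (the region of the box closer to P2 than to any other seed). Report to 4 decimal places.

Area of P2's cell: 238.5623

1. box [0,26]×[0,82]: [(0, 0) (26, 0) (26, 82) (0, 82)]
2. ⊥bis P2·P0 via (13.89,31.74): [(0, 29.5657) (0, 0) (26, 0) (26, 33.6356)]  |A|=821.6178
3. ⊥bis P2·P1 via (14.135,8.94): [(0, 29.5657) (0, 17.8877) (26, 1.4293) (26, 33.6356)]  |A|=570.4974
4. ⊥bis P2·P3 via (15.81,19.255): [(1.5047, 16.9352) (26, 1.4293) (26, 20.9074)]  |A|=238.5623
5. canonical 3-gon: [(1.5047, 16.9352) (26, 1.4293) (26, 20.9074)]
6. shoelace: 238.5623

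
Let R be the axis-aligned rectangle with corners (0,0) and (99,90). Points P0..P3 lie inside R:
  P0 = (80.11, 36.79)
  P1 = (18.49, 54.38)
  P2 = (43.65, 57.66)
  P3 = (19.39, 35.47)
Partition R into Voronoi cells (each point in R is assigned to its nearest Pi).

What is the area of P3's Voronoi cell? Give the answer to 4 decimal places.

1. box [0,99]×[0,90]: [(0, 0) (99, 0) (99, 90) (0, 90)]
2. ⊥bis P3·P0 via (49.75,36.13): [(0, 0) (50.5354, 0) (48.5789, 90) (0, 90)]  |A|=4460.1457
3. ⊥bis P3·P1 via (18.94,44.925): [(0, 44.0236) (0, 0) (50.5354, 0) (49.5272, 46.3808)]  |A|=2262.1172
4. ⊥bis P3·P2 via (31.52,46.565): [(32.4327, 45.5672) (0, 44.0236) (0, 0) (50.5354, 0) (49.9615, 26.4032)]  |A|=2091.1879
5. canonical 5-gon: [(32.4327, 45.5672) (0, 44.0236) (0, 0) (50.5354, 0) (49.9615, 26.4032)]
6. shoelace: 2091.1879

Area of P3's cell: 2091.1879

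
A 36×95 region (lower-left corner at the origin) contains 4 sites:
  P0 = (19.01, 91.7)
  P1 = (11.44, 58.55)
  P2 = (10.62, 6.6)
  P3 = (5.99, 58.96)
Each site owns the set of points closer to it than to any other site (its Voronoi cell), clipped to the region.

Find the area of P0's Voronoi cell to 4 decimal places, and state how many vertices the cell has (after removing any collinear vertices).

Area of P0's cell: 729.7861 (5 vertices)

1. box [0,36]×[0,95]: [(0, 0) (36, 0) (36, 95) (0, 95)]
2. ⊥bis P0·P1 via (15.225,75.125): [(0, 78.6017) (36, 70.3809) (36, 95) (0, 95)]  |A|=738.3128
3. ⊥bis P0·P2 via (14.815,49.15): [(0, 78.6017) (36, 70.3809) (36, 95) (0, 95)]  |A|=738.3128
4. ⊥bis P0·P3 via (12.5,75.33): [(0, 80.301) (10.0357, 76.31) (36, 70.3809) (36, 95) (0, 95)]  |A|=729.7861
5. canonical 5-gon: [(0, 80.301) (10.0357, 76.31) (36, 70.3809) (36, 95) (0, 95)]
6. shoelace: 729.7861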